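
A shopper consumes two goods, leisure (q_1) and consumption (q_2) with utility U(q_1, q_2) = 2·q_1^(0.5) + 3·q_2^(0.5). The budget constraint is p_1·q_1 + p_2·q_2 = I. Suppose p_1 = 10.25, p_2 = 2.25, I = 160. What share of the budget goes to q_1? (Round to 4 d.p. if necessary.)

MU_q_1 ∝ 2·q_1^(-0.5), MU_q_2 ∝ 3·q_2^(-0.5), so MRS = (2/3)·(q_2/q_1)^(0.5) = p_1/p_2.
Solve for the ratio: q_2/q_1 = [(3/2)·p_1/p_2]^(2).
With the ratio pinned down, the budget gives q_1* = I/(p_1 + p_2·(q_2/q_1)) and q_2* = (q_2/q_1)·q_1*.
Numerically q_2/q_1 = 46.694444, so q_1* = 160/(10.25 + 2.25·46.694444) = 1.3875 and q_2* = 46.694444·1.3875 = 64.7901.
Expenditure on q_1: 10.25·1.3875 = 14.2222; share = 0.0889.

share on q_1 = 0.0889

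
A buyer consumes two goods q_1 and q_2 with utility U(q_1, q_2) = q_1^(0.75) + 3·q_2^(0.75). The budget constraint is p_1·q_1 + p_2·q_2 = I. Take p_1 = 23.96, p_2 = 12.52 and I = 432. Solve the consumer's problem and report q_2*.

q_2* = 34.4441

Numerically q_2/q_1 = 1086.463044, so q_1* = 432/(23.96 + 12.52·1086.463044) = 0.0317 and q_2* = 1086.463044·0.0317 = 34.4441.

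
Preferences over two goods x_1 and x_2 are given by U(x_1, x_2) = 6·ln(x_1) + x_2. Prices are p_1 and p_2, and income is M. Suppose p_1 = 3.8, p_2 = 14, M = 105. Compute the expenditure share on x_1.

share on x_1 = 0.8

Set MRS = p_1/p_2: (6/x_1)/1 = p_1/p_2.
So x_1*(p_1,p_2) = 6·p_2/p_1, independent of income; and x_2* = (M − 6·p_2)/p_2.
At the given prices: x_1* = 6·14/3.8 = 22.1053, and x_2* = 1.5.
Expenditure on x_1: 3.8·22.1053 = 84; share = 0.8.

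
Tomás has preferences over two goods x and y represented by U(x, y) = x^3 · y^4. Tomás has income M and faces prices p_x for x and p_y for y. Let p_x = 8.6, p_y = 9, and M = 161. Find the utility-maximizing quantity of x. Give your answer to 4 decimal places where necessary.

Tangency: MRS = (3/4)·y/x = p_x/p_y.
Rearranging, p_y·y = (4/3)·p_x·x. Substituting into the budget gives p_x·x·(1 + (4/3)) = M.
Demand: x*(p_x,p_y,M) = 3/7·M/p_x and y* = 4/7·M/p_y.
At p_x=8.6, p_y=9, M=161: x* = 3/7·161/8.6 = 8.0233.

x* = 8.0233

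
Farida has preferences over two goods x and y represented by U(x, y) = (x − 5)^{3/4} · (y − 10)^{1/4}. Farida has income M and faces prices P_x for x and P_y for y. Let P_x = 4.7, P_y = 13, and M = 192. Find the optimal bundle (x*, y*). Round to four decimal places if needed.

x* = 11.1436, y* = 10.7404

After buying the subsistence bundle (5, 10), a share 0.75 of the remaining income goes to x: x* = 5 + 0.75·(M − 5P_x − 10P_y)/P_x.
Discretionary income = 192 − 5·4.7 − 10·13 = 38.5; x* = 5 + 0.75·38.5/4.7 = 11.1436; y* = 10 + 0.25·38.5/13 = 10.7404.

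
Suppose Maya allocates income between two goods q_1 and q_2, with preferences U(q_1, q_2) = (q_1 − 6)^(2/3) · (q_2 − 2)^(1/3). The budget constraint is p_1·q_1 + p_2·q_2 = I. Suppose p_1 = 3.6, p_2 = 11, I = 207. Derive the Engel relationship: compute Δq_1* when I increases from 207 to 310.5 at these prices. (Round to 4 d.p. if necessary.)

Δq_1* = 19.1667

MRS = 2·(q_2−2)/(q_1−6). Tangency with p_1/p_2 gives q_2−2 = (1/2)·(p_1/p_2)·(q_1−6).
Substituting into the budget: q_1* = 6 + 2/3·(I − 6·p_1 − 2·p_2)/p_1, and q_2* = 2 + 1/3·(…)/p_2.
Discretionary income = 207 − 6·3.6 − 2·11 = 163.4; q_1* = 6 + 2/3·163.4/3.6 = 36.2593.
At I' = 310.5: q_1* = 55.4259. Change: 55.4259 − 36.2593 = 19.1667.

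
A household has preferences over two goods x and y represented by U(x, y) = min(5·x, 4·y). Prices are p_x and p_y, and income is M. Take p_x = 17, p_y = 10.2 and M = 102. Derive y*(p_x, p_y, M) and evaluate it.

Demand: x*(p_x,p_y,M) = 4·M/(4·p_x + 5·p_y), y* = 5·M/(4·p_x + 5·p_y).
Here 4·17 + 5·10.2 = 119, giving y* = 4.2857.

y* = 4.2857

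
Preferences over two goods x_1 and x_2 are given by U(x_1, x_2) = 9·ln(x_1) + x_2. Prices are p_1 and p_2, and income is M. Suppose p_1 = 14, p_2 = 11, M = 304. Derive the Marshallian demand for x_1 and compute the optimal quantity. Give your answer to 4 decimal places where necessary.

MU_x_1 = 9/x_1, MU_x_2 = 1. Tangency: 9/x_1 = p_1/p_2.
So x_1*(p_1,p_2) = 9·p_2/p_1, independent of income; and x_2* = (M − 9·p_2)/p_2.
At the given prices: x_1* = 9·11/14 = 7.0714.

x_1* = 7.0714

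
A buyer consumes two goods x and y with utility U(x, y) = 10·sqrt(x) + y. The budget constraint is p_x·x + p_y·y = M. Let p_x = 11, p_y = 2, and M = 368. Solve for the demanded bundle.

Set MRS = p_x/p_y: 5·x^(−1/2) = p_x/p_y.
Thus x* = (5·p_y/p_x)² — independent of M — with the rest of income spent on y.
Plugging in: x* = (5·2/11)² = 0.8264, y* = 179.4545.

x* = 0.8264, y* = 179.4545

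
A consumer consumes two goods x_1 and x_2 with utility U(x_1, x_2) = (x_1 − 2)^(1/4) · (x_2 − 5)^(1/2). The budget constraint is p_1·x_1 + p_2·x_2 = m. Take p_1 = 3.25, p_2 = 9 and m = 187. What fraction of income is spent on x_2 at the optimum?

share on x_2 = 0.7237

MRS = (1/2)·(x_2−5)/(x_1−2). Tangency with p_1/p_2 gives x_2−5 = 2·(p_1/p_2)·(x_1−2).
Substituting into the budget: x_1* = 2 + 1/3·(m − 2·p_1 − 5·p_2)/p_1, and x_2* = 5 + 2/3·(…)/p_2.
Discretionary income = 187 − 2·3.25 − 5·9 = 135.5; x_1* = 2 + 1/3·135.5/3.25 = 15.8974; x_2* = 5 + 2/3·135.5/9 = 15.037.
Expenditure on x_2: 9·15.037 = 135.3333; share = 0.7237.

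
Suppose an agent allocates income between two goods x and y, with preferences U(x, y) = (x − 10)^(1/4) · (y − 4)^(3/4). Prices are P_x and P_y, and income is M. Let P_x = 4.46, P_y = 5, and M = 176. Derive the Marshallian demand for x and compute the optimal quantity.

x* = 16.2444

After buying the subsistence bundle (10, 4), a share 0.25 of the remaining income goes to x: x* = 10 + 0.25·(M − 10P_x − 4P_y)/P_x.
Discretionary income = 176 − 10·4.46 − 4·5 = 111.4; x* = 10 + 0.25·111.4/4.46 = 16.2444.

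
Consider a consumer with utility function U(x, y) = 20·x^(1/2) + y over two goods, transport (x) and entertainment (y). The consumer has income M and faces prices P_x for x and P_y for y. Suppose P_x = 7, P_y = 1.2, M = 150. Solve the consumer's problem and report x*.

x* = 2.9388

Solve: √x = 10·P_y/P_x, so x*(P_x,P_y) = (10·P_y/P_x)², and y* = (M − P_x·x*)/P_y.
Plugging in: x* = (10·1.2/7)² = 2.9388.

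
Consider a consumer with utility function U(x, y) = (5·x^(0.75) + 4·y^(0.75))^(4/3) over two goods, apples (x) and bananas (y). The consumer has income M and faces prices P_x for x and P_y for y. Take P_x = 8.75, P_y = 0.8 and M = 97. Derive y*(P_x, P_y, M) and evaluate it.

MU_x ∝ 5·x^(-0.25), MU_y ∝ 4·y^(-0.25), so MRS = (5/4)·(y/x)^(0.25) = P_x/P_y.
Solve for the ratio: y/x = [(4/5)·P_x/P_y]^(4).
With the ratio pinned down, the budget gives x* = M/(P_x + P_y·(y/x)) and y* = (y/x)·x*.
Numerically y/x = 5861.816406, so x* = 97/(8.75 + 0.8·5861.816406) = 0.0206 and y* = 5861.816406·0.0206 = 121.0242.

y* = 121.0242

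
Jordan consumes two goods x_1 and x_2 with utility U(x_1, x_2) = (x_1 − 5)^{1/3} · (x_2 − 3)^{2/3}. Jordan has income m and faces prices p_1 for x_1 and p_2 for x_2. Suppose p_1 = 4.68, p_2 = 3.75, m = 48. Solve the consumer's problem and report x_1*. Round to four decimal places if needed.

Let x_1' = x_1−5, x_2' = x_2−3. MRS = (1/2)·x_2'/x_1' = p_1/p_2.
Substituting into the budget: x_1* = 5 + 1/3·(m − 5·p_1 − 3·p_2)/p_1, and x_2* = 3 + 2/3·(…)/p_2.
Discretionary income = 48 − 5·4.68 − 3·3.75 = 13.35; x_1* = 5 + 1/3·13.35/4.68 = 5.9509.

x_1* = 5.9509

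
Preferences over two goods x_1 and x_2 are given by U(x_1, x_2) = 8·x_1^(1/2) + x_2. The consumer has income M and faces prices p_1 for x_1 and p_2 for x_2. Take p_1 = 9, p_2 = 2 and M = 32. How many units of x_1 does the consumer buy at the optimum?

x_1* = 0.7901

Set MRS = p_1/p_2: 4·x_1^(−1/2) = p_1/p_2.
Thus x_1* = (4·p_2/p_1)² — independent of M — with the rest of income spent on x_2.
Plugging in: x_1* = (4·2/9)² = 0.7901.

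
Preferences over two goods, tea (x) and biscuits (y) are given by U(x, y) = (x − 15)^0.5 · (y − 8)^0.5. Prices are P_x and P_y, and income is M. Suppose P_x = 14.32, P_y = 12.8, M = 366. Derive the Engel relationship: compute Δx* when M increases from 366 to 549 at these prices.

After buying the subsistence bundle (15, 8), a share 0.5 of the remaining income goes to x: x* = 15 + 0.5·(M − 15P_x − 8P_y)/P_x.
Discretionary income = 366 − 15·14.32 − 8·12.8 = 48.8; x* = 15 + 0.5·48.8/14.32 = 16.7039.
At M' = 549: x* = 23.0936. Change: 23.0936 − 16.7039 = 6.3897.

Δx* = 6.3897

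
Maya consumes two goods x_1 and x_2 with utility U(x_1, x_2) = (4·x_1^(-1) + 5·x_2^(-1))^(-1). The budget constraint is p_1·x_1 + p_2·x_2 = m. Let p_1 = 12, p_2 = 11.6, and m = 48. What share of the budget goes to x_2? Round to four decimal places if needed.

share on x_2 = 0.5236

From the CES first-order condition, (4/5)·(x_2/x_1)^(2) = p_1/p_2.
Solve for the ratio: x_2/x_1 = [(5/4)·p_1/p_2]^(0.5).
With the ratio pinned down, the budget gives x_1* = m/(p_1 + p_2·(x_2/x_1)) and x_2* = (x_2/x_1)·x_1*.
Numerically x_2/x_1 = 1.137147, so x_1* = 48/(12 + 11.6·1.137147) = 1.9054 and x_2* = 1.137147·1.9054 = 2.1668.
Expenditure on x_2: 11.6·2.1668 = 25.1346; share = 0.5236.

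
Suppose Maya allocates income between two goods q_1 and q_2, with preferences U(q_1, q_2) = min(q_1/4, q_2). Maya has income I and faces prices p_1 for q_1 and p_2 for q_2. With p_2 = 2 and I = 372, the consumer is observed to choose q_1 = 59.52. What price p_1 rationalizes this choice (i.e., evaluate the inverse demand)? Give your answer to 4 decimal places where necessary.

With perfect complements, no substitution: consume in ratio q_1:q_2 = 4:1.
Budget: p_1·q_1 + p_2·(1/4)·q_1 = I, so (4·p_1 + p_2)·q_1 = 4·I.
Demand: q_1*(p_1,p_2,I) = 4·I/(4·p_1 + p_2), q_2* = I/(4·p_1 + p_2).
Set q_1* = 59.52 in the demand function and solve for p_1: p_1 = 5.75.

p_1 = 5.75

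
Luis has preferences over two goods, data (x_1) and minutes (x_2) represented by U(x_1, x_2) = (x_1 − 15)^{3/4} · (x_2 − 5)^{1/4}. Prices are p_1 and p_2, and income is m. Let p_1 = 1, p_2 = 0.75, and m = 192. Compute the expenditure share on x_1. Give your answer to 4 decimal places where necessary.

share on x_1 = 0.7549

This is Cobb-Douglas in (x_1−15, x_2−5): tangency gives 0.75·p_2·(x_2−5) = 0.25·p_1·(x_1−15).
After buying the subsistence bundle (15, 5), a share 0.75 of the remaining income goes to x_1: x_1* = 15 + 0.75·(m − 15p_1 − 5p_2)/p_1.
Discretionary income = 192 − 15·1 − 5·0.75 = 173.25; x_1* = 15 + 0.75·173.25/1 = 144.9375; x_2* = 5 + 0.25·173.25/0.75 = 62.75.
Expenditure on x_1: 1·144.9375 = 144.9375; share = 0.7549.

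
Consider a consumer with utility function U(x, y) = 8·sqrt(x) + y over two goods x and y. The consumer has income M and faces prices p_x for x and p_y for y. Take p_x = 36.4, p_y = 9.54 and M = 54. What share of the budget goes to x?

share on x = 0.7408

MU_x = 4/√x, MU_y = 1. Tangency: 4/√x = p_x/p_y.
Thus x* = (4·p_y/p_x)² — independent of M — with the rest of income spent on y.
Plugging in: x* = (4·9.54/36.4)² = 1.099, y* = 1.467.
Expenditure on x: 36.4·1.099 = 40.0051; share = 0.7408.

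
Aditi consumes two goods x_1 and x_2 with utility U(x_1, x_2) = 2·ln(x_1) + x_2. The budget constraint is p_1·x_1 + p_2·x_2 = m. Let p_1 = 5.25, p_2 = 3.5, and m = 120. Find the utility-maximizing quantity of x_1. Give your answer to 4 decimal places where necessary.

x_1* = 1.3333

Set MRS = p_1/p_2: (2/x_1)/1 = p_1/p_2.
So x_1*(p_1,p_2) = 2·p_2/p_1, independent of income; and x_2* = (m − 2·p_2)/p_2.
At the given prices: x_1* = 2·3.5/5.25 = 1.3333.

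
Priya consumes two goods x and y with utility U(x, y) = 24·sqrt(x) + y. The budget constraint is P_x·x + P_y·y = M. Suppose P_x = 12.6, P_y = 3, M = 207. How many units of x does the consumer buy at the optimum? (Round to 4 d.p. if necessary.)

x* = 8.1633

MU_x = 12/√x, MU_y = 1. Tangency: 12/√x = P_x/P_y.
Thus x* = (12·P_y/P_x)² — independent of M — with the rest of income spent on y.
Plugging in: x* = (12·3/12.6)² = 8.1633.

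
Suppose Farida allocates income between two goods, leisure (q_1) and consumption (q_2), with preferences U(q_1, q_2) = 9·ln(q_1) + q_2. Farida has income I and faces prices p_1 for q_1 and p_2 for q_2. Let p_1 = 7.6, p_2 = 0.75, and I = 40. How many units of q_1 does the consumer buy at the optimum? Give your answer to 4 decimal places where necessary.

MU_q_1 = 9/q_1, MU_q_2 = 1. Tangency: 9/q_1 = p_1/p_2.
So q_1*(p_1,p_2) = 9·p_2/p_1, independent of income; and q_2* = (I − 9·p_2)/p_2.
At the given prices: q_1* = 9·0.75/7.6 = 0.8882.

q_1* = 0.8882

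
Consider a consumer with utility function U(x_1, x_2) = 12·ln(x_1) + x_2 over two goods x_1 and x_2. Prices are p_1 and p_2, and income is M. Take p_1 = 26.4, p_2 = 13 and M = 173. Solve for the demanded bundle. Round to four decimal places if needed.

MU_x_1 = 12/x_1, MU_x_2 = 1. Tangency: 12/x_1 = p_1/p_2.
So x_1*(p_1,p_2) = 12·p_2/p_1, independent of income; and x_2* = (M − 12·p_2)/p_2.
At the given prices: x_1* = 12·13/26.4 = 5.9091, and x_2* = 1.3077.

x_1* = 5.9091, x_2* = 1.3077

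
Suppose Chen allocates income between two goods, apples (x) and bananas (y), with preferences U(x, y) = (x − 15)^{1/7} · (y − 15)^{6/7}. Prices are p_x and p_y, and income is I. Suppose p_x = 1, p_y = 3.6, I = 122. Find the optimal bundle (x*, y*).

This is Cobb-Douglas in (x−15, y−15): tangency gives 1/7·p_y·(y−15) = 6/7·p_x·(x−15).
Substituting into the budget: x* = 15 + 1/7·(I − 15·p_x − 15·p_y)/p_x, and y* = 15 + 6/7·(…)/p_y.
Discretionary income = 122 − 15·1 − 15·3.6 = 53; x* = 15 + 1/7·53/1 = 22.5714; y* = 15 + 6/7·53/3.6 = 27.619.

x* = 22.5714, y* = 27.619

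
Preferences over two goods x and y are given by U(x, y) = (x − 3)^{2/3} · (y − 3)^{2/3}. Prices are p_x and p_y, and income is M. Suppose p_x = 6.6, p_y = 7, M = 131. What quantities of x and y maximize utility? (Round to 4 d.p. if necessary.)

Let x' = x−3, y' = y−3. MRS = y'/x' = p_x/p_y.
Substituting into the budget: x* = 3 + 0.5·(M − 3·p_x − 3·p_y)/p_x, and y* = 3 + 0.5·(…)/p_y.
Discretionary income = 131 − 3·6.6 − 3·7 = 90.2; x* = 3 + 0.5·90.2/6.6 = 9.8333; y* = 3 + 0.5·90.2/7 = 9.4429.

x* = 9.8333, y* = 9.4429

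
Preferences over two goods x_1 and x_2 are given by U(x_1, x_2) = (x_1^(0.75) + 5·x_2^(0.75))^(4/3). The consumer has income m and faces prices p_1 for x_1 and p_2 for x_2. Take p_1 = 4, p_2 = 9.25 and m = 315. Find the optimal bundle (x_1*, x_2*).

x_1* = 1.5279, x_2* = 33.3933

MU_x_1 ∝ x_1^(-0.25), MU_x_2 ∝ 5·x_2^(-0.25), so MRS = (1/5)·(x_2/x_1)^(0.25) = p_1/p_2.
Solve for the ratio: x_2/x_1 = [5·p_1/p_2]^(4).
Substitute x_2 = (x_2/x_1)·x_1 into the budget: x_1* = m/(p_1 + p_2·(x_2/x_1)).
Numerically x_2/x_1 = 21.855113, so x_1* = 315/(4 + 9.25·21.855113) = 1.5279 and x_2* = 21.855113·1.5279 = 33.3933.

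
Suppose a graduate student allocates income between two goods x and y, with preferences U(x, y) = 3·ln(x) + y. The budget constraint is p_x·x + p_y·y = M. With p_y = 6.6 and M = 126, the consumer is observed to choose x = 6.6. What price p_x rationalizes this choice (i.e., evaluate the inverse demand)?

Set MRS = p_x/p_y: (3/x)/1 = p_x/p_y.
So x*(p_x,p_y) = 3·p_y/p_x, independent of income; and y* = (M − 3·p_y)/p_y.
Set x* = 6.6 in the demand function and solve for p_x: p_x = 3.

p_x = 3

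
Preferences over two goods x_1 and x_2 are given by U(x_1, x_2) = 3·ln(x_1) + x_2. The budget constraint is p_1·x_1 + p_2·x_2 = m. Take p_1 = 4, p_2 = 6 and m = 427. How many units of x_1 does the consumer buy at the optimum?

x_1* = 4.5

So x_1*(p_1,p_2) = 3·p_2/p_1, independent of income; and x_2* = (m − 3·p_2)/p_2.
At the given prices: x_1* = 3·6/4 = 4.5.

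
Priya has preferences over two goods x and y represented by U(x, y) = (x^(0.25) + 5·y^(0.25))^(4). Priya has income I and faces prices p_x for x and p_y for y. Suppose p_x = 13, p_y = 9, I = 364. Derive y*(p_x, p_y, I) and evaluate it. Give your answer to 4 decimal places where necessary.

MRS = MU_x/MU_y = (1/5)·(y/x)^(0.75). Set equal to p_x/p_y.
Hence y/x = (5·p_x/p_y)^(1/(0.75)), i.e. raised to the 4/3 power.
With the ratio pinned down, the budget gives x* = I/(p_x + p_y·(y/x)) and y* = (y/x)·x*.
Numerically y/x = 13.960291, so x* = 364/(13 + 9·13.960291) = 2.6255 and y* = 13.960291·2.6255 = 36.6521.

y* = 36.6521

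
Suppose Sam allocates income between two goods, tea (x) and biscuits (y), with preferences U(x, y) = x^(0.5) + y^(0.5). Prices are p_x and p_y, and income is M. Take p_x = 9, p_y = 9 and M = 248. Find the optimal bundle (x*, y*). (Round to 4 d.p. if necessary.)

x* = 13.7778, y* = 13.7778

From the CES first-order condition, (y/x)^(0.5) = p_x/p_y.
Hence y/x = (p_x/p_y)^(1/(0.5)), i.e. raised to the 2 power.
Substitute y = (y/x)·x into the budget: x* = M/(p_x + p_y·(y/x)).
Numerically y/x = 1, so x* = 248/(9 + 9·1) = 13.7778 and y* = 1·13.7778 = 13.7778.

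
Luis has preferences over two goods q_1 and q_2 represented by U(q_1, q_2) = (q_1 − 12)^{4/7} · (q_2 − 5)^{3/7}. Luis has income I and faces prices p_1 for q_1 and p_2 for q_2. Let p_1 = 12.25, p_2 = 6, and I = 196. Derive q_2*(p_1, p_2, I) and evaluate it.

q_2* = 6.3571

Let q_1' = q_1−12, q_2' = q_2−5. MRS = (4/3)·q_2'/q_1' = p_1/p_2.
After buying the subsistence bundle (12, 5), a share 4/7 of the remaining income goes to q_1: q_1* = 12 + 4/7·(I − 12p_1 − 5p_2)/p_1.
Discretionary income = 196 − 12·12.25 − 5·6 = 19; q_2* = 5 + 3/7·19/6 = 6.3571.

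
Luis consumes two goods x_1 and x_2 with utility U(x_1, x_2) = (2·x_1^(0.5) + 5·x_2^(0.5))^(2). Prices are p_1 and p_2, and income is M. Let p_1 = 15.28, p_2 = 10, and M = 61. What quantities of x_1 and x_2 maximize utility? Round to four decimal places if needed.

x_1* = 0.3784, x_2* = 5.5218

From the CES first-order condition, (2/5)·(x_2/x_1)^(0.5) = p_1/p_2.
Hence x_2/x_1 = ((5/2)·p_1/p_2)^(1/(0.5)), i.e. raised to the 2 power.
Substitute x_2 = (x_2/x_1)·x_1 into the budget: x_1* = M/(p_1 + p_2·(x_2/x_1)).
Numerically x_2/x_1 = 14.5924, so x_1* = 61/(15.28 + 10·14.5924) = 0.3784 and x_2* = 14.5924·0.3784 = 5.5218.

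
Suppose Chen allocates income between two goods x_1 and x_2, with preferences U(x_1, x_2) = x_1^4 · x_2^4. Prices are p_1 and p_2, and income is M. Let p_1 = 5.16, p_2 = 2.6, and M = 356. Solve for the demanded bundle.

x_1* = 34.4961, x_2* = 68.4615

The MRS is x_2/x_1. Set MRS = p_1/p_2.
Rearranging, p_2·x_2 = p_1·x_1. Substituting into the budget gives p_1·x_1·(1 + 1) = M.
Demand: x_1*(p_1,p_2,M) = 0.5·M/p_1 and x_2* = 0.5·M/p_2.
At p_1=5.16, p_2=2.6, M=356: x_1* = 0.5·356/5.16 = 34.4961, x_2* = 68.4615.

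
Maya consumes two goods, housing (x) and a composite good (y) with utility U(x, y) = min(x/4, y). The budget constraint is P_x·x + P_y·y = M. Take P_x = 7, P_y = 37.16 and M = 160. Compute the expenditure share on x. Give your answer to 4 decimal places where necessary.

share on x = 0.4297

With perfect complements, no substitution: consume in ratio x:y = 4:1.
Budget: P_x·x + P_y·(1/4)·x = M, so (4·P_x + P_y)·x = 4·M.
Demand: x*(P_x,P_y,M) = 4·M/(4·P_x + P_y), y* = M/(4·P_x + P_y).
Here 4·7 + 37.16 = 65.16, giving x* = 9.822 and y* = 2.4555.
Expenditure on x: 7·9.822 = 68.7538; share = 0.4297.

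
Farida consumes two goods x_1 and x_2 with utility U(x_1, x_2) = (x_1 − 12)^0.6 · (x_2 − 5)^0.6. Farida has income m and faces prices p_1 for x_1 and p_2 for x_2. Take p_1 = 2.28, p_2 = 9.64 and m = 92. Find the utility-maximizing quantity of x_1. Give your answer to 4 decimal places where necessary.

This is Cobb-Douglas in (x_1−12, x_2−5): tangency gives 0.6·p_2·(x_2−5) = 0.6·p_1·(x_1−12).
After buying the subsistence bundle (12, 5), a share 0.5 of the remaining income goes to x_1: x_1* = 12 + 0.5·(m − 12p_1 − 5p_2)/p_1.
Discretionary income = 92 − 12·2.28 − 5·9.64 = 16.44; x_1* = 12 + 0.5·16.44/2.28 = 15.6053.

x_1* = 15.6053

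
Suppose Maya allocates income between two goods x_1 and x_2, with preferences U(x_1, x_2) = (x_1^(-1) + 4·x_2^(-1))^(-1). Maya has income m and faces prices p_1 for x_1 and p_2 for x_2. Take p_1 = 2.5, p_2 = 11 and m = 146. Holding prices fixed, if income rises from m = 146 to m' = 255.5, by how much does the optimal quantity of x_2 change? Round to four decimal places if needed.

Δx_2* = 8.0385

Substitute x_2 = (x_2/x_1)·x_1 into the budget: x_1* = m/(p_1 + p_2·(x_2/x_1)).
Numerically x_2/x_1 = 0.953463, so x_1* = 146/(2.5 + 11·0.953463) = 11.2411 and x_2* = 0.953463·11.2411 = 10.7179.
At m' = 255.5: x_2* = 18.7564. Change: 18.7564 − 10.7179 = 8.0385.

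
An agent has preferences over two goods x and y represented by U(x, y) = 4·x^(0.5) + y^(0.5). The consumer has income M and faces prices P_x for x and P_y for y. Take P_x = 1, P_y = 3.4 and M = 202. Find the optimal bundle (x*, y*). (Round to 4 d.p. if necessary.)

x* = 198.3538, y* = 1.0724

MRS = MU_x/MU_y = 4·(y/x)^(0.5). Set equal to P_x/P_y.
Hence y/x = ((1/4)·P_x/P_y)^(1/(0.5)), i.e. raised to the 2 power.
Substitute y = (y/x)·x into the budget: x* = M/(P_x + P_y·(y/x)).
Numerically y/x = 0.005407, so x* = 202/(1 + 3.4·0.005407) = 198.3538 and y* = 0.005407·198.3538 = 1.0724.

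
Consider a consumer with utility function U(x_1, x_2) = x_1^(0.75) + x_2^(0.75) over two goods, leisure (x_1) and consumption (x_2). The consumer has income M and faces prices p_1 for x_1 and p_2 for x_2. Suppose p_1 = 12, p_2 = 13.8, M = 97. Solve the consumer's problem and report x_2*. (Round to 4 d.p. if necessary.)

From the CES first-order condition, (x_2/x_1)^(0.25) = p_1/p_2.
Hence x_2/x_1 = (p_1/p_2)^(1/(0.25)), i.e. raised to the 4 power.
Substitute x_2 = (x_2/x_1)·x_1 into the budget: x_1* = M/(p_1 + p_2·(x_2/x_1)).
Numerically x_2/x_1 = 0.571753, so x_1* = 97/(12 + 13.8·0.571753) = 4.8768 and x_2* = 0.571753·4.8768 = 2.7883.

x_2* = 2.7883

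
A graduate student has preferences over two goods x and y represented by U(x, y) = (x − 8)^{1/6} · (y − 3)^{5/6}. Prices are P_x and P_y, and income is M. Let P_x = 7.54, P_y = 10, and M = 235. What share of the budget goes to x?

share on x = 0.3593

Let x' = x−8, y' = y−3. MRS = (1/5)·y'/x' = P_x/P_y.
After buying the subsistence bundle (8, 3), a share 1/6 of the remaining income goes to x: x* = 8 + 1/6·(M − 8P_x − 3P_y)/P_x.
Discretionary income = 235 − 8·7.54 − 3·10 = 144.68; x* = 8 + 1/6·144.68/7.54 = 11.1981; y* = 3 + 5/6·144.68/10 = 15.0567.
Expenditure on x: 7.54·11.1981 = 84.4333; share = 0.3593.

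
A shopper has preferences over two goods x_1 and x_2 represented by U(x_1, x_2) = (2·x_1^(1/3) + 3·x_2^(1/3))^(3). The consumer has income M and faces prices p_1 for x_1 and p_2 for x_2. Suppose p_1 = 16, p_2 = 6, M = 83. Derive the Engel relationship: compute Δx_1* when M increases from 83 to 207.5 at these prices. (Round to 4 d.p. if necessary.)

Δx_1* = 1.9453

From the CES first-order condition, (2/3)·(x_2/x_1)^(2/3) = p_1/p_2.
Hence x_2/x_1 = ((3/2)·p_1/p_2)^(1/(2/3)), i.e. raised to the 1.5 power.
With the ratio pinned down, the budget gives x_1* = M/(p_1 + p_2·(x_2/x_1)) and x_2* = (x_2/x_1)·x_1*.
Numerically x_2/x_1 = 8, so x_1* = 83/(16 + 6·8) = 1.2969.
At M' = 207.5: x_1* = 3.2422. Change: 3.2422 − 1.2969 = 1.9453.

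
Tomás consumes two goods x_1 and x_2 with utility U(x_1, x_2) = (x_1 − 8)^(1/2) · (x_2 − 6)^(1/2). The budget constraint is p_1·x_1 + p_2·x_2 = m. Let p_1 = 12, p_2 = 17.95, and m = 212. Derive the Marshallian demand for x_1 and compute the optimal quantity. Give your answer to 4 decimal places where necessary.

This is Cobb-Douglas in (x_1−8, x_2−6): tangency gives 0.5·p_2·(x_2−6) = 0.5·p_1·(x_1−8).
After buying the subsistence bundle (8, 6), a share 0.5 of the remaining income goes to x_1: x_1* = 8 + 0.5·(m − 8p_1 − 6p_2)/p_1.
Discretionary income = 212 − 8·12 − 6·17.95 = 8.3; x_1* = 8 + 0.5·8.3/12 = 8.3458.

x_1* = 8.3458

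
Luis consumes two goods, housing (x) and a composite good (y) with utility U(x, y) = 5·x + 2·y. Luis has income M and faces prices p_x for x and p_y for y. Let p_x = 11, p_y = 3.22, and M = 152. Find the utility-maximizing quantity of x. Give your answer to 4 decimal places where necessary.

Linear utility — the consumer picks whichever good has higher MU/price: 5/11 = 0.4545 vs 2/3.22 = 0.6211.
y gives more utility per dollar, so spend all income on y: y* = M/p_y, x* = 0.
Numerically: x* = 0, y* = 47.205.

x* = 0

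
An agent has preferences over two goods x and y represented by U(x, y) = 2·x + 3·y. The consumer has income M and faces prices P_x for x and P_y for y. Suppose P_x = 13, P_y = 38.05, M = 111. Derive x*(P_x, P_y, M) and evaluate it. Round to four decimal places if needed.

Linear utility — the consumer picks whichever good has higher MU/price: 2/13 = 0.1538 vs 3/38.05 = 0.0788.
x gives more utility per dollar, so spend all income on x: x* = M/P_x, y* = 0.
Numerically: x* = 8.5385, y* = 0.

x* = 8.5385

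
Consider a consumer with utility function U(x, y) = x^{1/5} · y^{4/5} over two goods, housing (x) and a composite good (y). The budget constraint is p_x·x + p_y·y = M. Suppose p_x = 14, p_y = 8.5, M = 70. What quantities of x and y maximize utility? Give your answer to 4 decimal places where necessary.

x* = 1, y* = 6.5882

Demand: x*(p_x,p_y,M) = 0.2·M/p_x and y* = 0.8·M/p_y.
At p_x=14, p_y=8.5, M=70: x* = 0.2·70/14 = 1, y* = 6.5882.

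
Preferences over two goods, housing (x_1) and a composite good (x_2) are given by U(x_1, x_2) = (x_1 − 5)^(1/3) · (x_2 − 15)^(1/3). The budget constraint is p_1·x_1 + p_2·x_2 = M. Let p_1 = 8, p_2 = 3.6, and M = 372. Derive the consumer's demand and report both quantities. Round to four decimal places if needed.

x_1* = 22.375, x_2* = 53.6111

MRS = (x_2−15)/(x_1−5). Tangency with p_1/p_2 gives x_2−15 = (p_1/p_2)·(x_1−5).
Substituting into the budget: x_1* = 5 + 0.5·(M − 5·p_1 − 15·p_2)/p_1, and x_2* = 15 + 0.5·(…)/p_2.
Discretionary income = 372 − 5·8 − 15·3.6 = 278; x_1* = 5 + 0.5·278/8 = 22.375; x_2* = 15 + 0.5·278/3.6 = 53.6111.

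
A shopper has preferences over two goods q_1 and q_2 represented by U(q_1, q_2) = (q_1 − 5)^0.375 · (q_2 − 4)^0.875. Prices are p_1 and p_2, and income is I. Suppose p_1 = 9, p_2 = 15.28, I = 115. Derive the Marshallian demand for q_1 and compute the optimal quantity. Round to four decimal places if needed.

This is Cobb-Douglas in (q_1−5, q_2−4): tangency gives 0.375·p_2·(q_2−4) = 0.875·p_1·(q_1−5).
After buying the subsistence bundle (5, 4), a share 0.3 of the remaining income goes to q_1: q_1* = 5 + 0.3·(I − 5p_1 − 4p_2)/p_1.
Discretionary income = 115 − 5·9 − 4·15.28 = 8.88; q_1* = 5 + 0.3·8.88/9 = 5.296.

q_1* = 5.296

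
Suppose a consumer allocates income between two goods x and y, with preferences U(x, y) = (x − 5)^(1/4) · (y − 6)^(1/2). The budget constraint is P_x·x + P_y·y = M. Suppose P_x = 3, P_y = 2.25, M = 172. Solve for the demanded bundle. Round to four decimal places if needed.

After buying the subsistence bundle (5, 6), a share 1/3 of the remaining income goes to x: x* = 5 + 1/3·(M − 5P_x − 6P_y)/P_x.
Discretionary income = 172 − 5·3 − 6·2.25 = 143.5; x* = 5 + 1/3·143.5/3 = 20.9444; y* = 6 + 2/3·143.5/2.25 = 48.5185.

x* = 20.9444, y* = 48.5185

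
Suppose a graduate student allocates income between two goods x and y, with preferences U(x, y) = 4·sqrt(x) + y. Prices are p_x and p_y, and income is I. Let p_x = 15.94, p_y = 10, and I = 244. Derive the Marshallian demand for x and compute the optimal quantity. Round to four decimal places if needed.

Set MRS = p_x/p_y: 2·x^(−1/2) = p_x/p_y.
Thus x* = (2·p_y/p_x)² — independent of I — with the rest of income spent on y.
Plugging in: x* = (2·10/15.94)² = 1.5743.

x* = 1.5743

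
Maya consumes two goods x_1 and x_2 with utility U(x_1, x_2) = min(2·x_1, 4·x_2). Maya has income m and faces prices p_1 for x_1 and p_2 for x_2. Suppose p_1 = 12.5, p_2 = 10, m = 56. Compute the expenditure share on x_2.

share on x_2 = 0.2857

Leontief preferences: the optimum is at the kink where x_1/4 = x_2/2, i.e. x_2 = (1/2)·x_1.
Budget: p_1·x_1 + p_2·(1/2)·x_1 = m, so (4·p_1 + 2·p_2)·x_1 = 4·m.
Demand: x_1*(p_1,p_2,m) = 4·m/(4·p_1 + 2·p_2), x_2* = 2·m/(4·p_1 + 2·p_2).
Here 4·12.5 + 2·10 = 70, giving x_1* = 3.2 and x_2* = 1.6.
Expenditure on x_2: 10·1.6 = 16; share = 0.2857.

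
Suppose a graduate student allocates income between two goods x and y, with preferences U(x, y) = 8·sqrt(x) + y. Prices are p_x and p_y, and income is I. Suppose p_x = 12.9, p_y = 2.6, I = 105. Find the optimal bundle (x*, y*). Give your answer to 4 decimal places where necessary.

Plugging in: x* = (4·2.6/12.9)² = 0.65, y* = 37.1598.

x* = 0.65, y* = 37.1598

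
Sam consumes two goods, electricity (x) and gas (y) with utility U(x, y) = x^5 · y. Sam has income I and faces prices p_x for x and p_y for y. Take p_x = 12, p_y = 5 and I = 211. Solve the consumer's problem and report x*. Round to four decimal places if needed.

x* = 14.6528

Demand: x*(p_x,p_y,I) = 5/6·I/p_x and y* = 1/6·I/p_y.
At p_x=12, p_y=5, I=211: x* = 5/6·211/12 = 14.6528.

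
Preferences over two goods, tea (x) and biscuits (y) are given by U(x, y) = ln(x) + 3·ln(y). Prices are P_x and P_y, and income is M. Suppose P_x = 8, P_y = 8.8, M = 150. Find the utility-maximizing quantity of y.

MU_x/MU_y = (y)/(3·x); tangency sets this equal to P_x/P_y.
So P_y·y = 3·P_x·x; combined with the budget, a share 0.25 of income goes to x.
Demand: x*(P_x,P_y,M) = 0.25·M/P_x and y* = 0.75·M/P_y.
At P_x=8, P_y=8.8, M=150: y* = 0.75·150/8.8 = 12.7841.

y* = 12.7841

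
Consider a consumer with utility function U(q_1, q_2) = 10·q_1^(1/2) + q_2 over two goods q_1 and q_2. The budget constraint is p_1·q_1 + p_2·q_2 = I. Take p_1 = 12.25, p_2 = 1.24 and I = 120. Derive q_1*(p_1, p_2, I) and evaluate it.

Plugging in: q_1* = (5·1.24/12.25)² = 0.2562.

q_1* = 0.2562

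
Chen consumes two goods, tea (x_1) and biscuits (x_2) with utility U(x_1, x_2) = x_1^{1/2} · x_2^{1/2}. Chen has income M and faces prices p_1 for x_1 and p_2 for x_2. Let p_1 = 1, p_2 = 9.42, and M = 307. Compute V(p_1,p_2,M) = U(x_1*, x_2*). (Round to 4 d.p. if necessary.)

V = 50.013

Demand: x_1*(p_1,p_2,M) = 0.5·M/p_1 and x_2* = 0.5·M/p_2.
At p_1=1, p_2=9.42, M=307: x_1* = 0.5·307/1 = 153.5, x_2* = 16.2951.
Utility at the optimum: U(153.5, 16.2951) = 50.013.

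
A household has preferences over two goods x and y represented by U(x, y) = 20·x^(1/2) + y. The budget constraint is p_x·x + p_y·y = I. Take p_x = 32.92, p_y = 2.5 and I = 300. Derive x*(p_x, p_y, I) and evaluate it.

x* = 0.5767

Utility is quasi-linear in y; the FOC for x is 10/√x = p_x/p_y.
Solve: √x = 10·p_y/p_x, so x*(p_x,p_y) = (10·p_y/p_x)², and y* = (I − p_x·x*)/p_y.
Plugging in: x* = (10·2.5/32.92)² = 0.5767.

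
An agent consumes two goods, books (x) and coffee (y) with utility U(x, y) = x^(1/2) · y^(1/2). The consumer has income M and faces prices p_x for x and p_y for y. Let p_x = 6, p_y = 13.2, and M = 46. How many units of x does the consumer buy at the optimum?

x* = 3.8333

The MRS is y/x. Set MRS = p_x/p_y.
So 0.5·p_y·y = 0.5·p_x·x; combined with the budget, a share 0.5 of income goes to x.
Demand: x*(p_x,p_y,M) = 0.5·M/p_x and y* = 0.5·M/p_y.
At p_x=6, p_y=13.2, M=46: x* = 0.5·46/6 = 3.8333.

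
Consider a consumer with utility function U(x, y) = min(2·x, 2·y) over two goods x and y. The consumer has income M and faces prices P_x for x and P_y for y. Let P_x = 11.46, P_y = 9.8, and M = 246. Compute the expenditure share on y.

Demand: x*(P_x,P_y,M) = 2·M/(2·P_x + 2·P_y), y* = 2·M/(2·P_x + 2·P_y).
Here 2·11.46 + 2·9.8 = 42.52, giving x* = 11.571 and y* = 11.571.
Expenditure on y: 9.8·11.571 = 113.396; share = 0.461.

share on y = 0.461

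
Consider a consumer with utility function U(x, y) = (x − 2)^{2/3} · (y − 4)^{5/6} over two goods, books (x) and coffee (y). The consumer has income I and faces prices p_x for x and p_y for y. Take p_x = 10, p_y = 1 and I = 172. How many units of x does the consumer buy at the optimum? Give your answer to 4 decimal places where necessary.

x* = 8.5778

Substituting into the budget: x* = 2 + 4/9·(I − 2·p_x − 4·p_y)/p_x, and y* = 4 + 5/9·(…)/p_y.
Discretionary income = 172 − 2·10 − 4·1 = 148; x* = 2 + 4/9·148/10 = 8.5778.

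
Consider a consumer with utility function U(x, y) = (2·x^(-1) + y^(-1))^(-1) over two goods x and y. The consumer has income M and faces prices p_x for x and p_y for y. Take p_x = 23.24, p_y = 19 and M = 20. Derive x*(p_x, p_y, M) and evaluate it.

Substitute y = (y/x)·x into the budget: x* = M/(p_x + p_y·(y/x)).
Numerically y/x = 0.782035, so x* = 20/(23.24 + 19·0.782035) = 0.525.

x* = 0.525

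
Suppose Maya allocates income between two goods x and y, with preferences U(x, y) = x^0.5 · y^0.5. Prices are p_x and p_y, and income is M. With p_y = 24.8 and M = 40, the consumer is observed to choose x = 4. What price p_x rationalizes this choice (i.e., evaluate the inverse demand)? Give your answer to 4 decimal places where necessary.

Tangency: MRS = y/x = p_x/p_y.
Rearranging, p_y·y = p_x·x. Substituting into the budget gives p_x·x·(1 + 1) = M.
Demand: x*(p_x,p_y,M) = 0.5·M/p_x and y* = 0.5·M/p_y.
Set x* = 4 in the demand function and solve for p_x: p_x = 5.

p_x = 5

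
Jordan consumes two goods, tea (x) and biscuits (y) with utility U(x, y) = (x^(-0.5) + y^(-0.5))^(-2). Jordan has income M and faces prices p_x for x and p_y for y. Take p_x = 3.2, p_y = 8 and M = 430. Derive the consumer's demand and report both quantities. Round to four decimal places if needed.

MU_x ∝ x^(-1.5), MU_y ∝ y^(-1.5), so MRS = (y/x)^(1.5) = p_x/p_y.
Hence y/x = (p_x/p_y)^(1/(1.5)), i.e. raised to the 2/3 power.
Substitute y = (y/x)·x into the budget: x* = M/(p_x + p_y·(y/x)).
Numerically y/x = 0.542884, so x* = 430/(3.2 + 8·0.542884) = 57.006 and y* = 0.542884·57.006 = 30.9476.

x* = 57.006, y* = 30.9476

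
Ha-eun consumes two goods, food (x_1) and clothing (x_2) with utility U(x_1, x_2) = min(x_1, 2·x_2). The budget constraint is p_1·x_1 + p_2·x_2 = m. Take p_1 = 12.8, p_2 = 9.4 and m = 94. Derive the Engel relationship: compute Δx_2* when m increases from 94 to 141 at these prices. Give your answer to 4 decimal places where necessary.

Δx_2* = 1.3429

Demand: x_1*(p_1,p_2,m) = 2·m/(2·p_1 + p_2), x_2* = m/(2·p_1 + p_2).
Here 2·12.8 + 9.4 = 35, giving x_2* = 2.6857.
At m' = 141: x_2* = 4.0286. Change: 4.0286 − 2.6857 = 1.3429.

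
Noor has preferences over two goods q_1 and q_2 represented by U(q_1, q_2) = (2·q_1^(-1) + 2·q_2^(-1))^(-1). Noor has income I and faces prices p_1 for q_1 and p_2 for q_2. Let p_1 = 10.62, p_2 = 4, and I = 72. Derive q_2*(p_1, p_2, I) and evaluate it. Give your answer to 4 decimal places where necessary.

q_2* = 6.8456

With the ratio pinned down, the budget gives q_1* = I/(p_1 + p_2·(q_2/q_1)) and q_2* = (q_2/q_1)·q_1*.
Numerically q_2/q_1 = 1.629417, so q_1* = 72/(10.62 + 4·1.629417) = 4.2013 and q_2* = 1.629417·4.2013 = 6.8456.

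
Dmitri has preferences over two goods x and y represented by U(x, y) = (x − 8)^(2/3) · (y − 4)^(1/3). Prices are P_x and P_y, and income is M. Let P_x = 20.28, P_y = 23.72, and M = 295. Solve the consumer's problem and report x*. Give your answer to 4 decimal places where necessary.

Let x' = x−8, y' = y−4. MRS = 2·y'/x' = P_x/P_y.
After buying the subsistence bundle (8, 4), a share 2/3 of the remaining income goes to x: x* = 8 + 2/3·(M − 8P_x − 4P_y)/P_x.
Discretionary income = 295 − 8·20.28 − 4·23.72 = 37.88; x* = 8 + 2/3·37.88/20.28 = 9.2452.

x* = 9.2452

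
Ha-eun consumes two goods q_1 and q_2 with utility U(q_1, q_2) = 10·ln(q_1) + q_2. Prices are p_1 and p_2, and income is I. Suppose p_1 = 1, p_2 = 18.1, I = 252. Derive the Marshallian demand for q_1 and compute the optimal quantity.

q_1* = 181

Set MRS = p_1/p_2: (10/q_1)/1 = p_1/p_2.
So q_1*(p_1,p_2) = 10·p_2/p_1, independent of income; and q_2* = (I − 10·p_2)/p_2.
At the given prices: q_1* = 10·18.1/1 = 181.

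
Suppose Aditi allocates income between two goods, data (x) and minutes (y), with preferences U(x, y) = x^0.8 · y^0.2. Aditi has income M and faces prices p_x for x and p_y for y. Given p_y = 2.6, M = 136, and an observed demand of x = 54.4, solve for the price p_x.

p_x = 2

Tangency: MRS = 4·y/x = p_x/p_y.
Rearranging, p_y·y = (1/4)·p_x·x. Substituting into the budget gives p_x·x·(1 + (1/4)) = M.
Demand: x*(p_x,p_y,M) = 0.8·M/p_x and y* = 0.2·M/p_y.
Set x* = 54.4 in the demand function and solve for p_x: p_x = 2.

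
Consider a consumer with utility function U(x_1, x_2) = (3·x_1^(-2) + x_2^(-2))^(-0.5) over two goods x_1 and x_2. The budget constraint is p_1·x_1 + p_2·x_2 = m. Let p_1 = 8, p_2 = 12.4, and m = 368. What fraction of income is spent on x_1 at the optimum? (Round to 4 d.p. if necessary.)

share on x_1 = 0.5185

From the CES first-order condition, 3·(x_2/x_1)^(3) = p_1/p_2.
Solve for the ratio: x_2/x_1 = [(1/3)·p_1/p_2]^(1/3).
Substitute x_2 = (x_2/x_1)·x_1 into the budget: x_1* = m/(p_1 + p_2·(x_2/x_1)).
Numerically x_2/x_1 = 0.599123, so x_1* = 368/(8 + 12.4·0.599123) = 23.851 and x_2* = 0.599123·23.851 = 14.2897.
Expenditure on x_1: 8·23.851 = 190.808; share = 0.5185.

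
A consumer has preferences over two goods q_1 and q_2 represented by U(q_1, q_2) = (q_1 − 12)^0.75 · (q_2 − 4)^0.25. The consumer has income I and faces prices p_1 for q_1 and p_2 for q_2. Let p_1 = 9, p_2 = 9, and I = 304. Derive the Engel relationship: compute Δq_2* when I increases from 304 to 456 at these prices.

This is Cobb-Douglas in (q_1−12, q_2−4): tangency gives 0.75·p_2·(q_2−4) = 0.25·p_1·(q_1−12).
After buying the subsistence bundle (12, 4), a share 0.75 of the remaining income goes to q_1: q_1* = 12 + 0.75·(I − 12p_1 − 4p_2)/p_1.
Discretionary income = 304 − 12·9 − 4·9 = 160; q_2* = 4 + 0.25·160/9 = 8.4444.
At I' = 456: q_2* = 12.6667. Change: 12.6667 − 8.4444 = 4.2222.

Δq_2* = 4.2222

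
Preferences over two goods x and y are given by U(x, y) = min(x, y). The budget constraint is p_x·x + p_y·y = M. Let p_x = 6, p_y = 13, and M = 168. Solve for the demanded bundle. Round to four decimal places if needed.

x* = 8.8421, y* = 8.8421

Leontief preferences: the optimum is at the kink where x/1 = y/1, i.e. y = x.
Budget: p_x·x + p_y·x = M, so (p_x + p_y)·x = M.
Demand: x*(p_x,p_y,M) = M/(p_x + p_y), y* = M/(p_x + p_y).
Here 6 + 13 = 19, giving x* = 8.8421 and y* = 8.8421.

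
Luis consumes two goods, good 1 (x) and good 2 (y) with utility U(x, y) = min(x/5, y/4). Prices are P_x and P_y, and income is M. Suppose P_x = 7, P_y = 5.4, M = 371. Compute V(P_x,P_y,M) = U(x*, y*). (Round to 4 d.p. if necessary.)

Leontief preferences: the optimum is at the kink where x/5 = y/4, i.e. y = (4/5)·x.
Budget: P_x·x + P_y·(4/5)·x = M, so (5·P_x + 4·P_y)·x = 5·M.
Demand: x*(P_x,P_y,M) = 5·M/(5·P_x + 4·P_y), y* = 4·M/(5·P_x + 4·P_y).
Here 5·7 + 4·5.4 = 56.6, giving x* = 32.7739 and y* = 26.2191.
Utility at the optimum: U(32.7739, 26.2191) = 6.5548.

V = 6.5548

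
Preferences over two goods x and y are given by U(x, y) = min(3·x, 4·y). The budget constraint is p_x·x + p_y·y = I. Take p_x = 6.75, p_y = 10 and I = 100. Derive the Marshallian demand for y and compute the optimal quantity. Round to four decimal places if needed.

Leontief preferences: the optimum is at the kink where x/4 = y/3, i.e. y = (3/4)·x.
Budget: p_x·x + p_y·(3/4)·x = I, so (4·p_x + 3·p_y)·x = 4·I.
Demand: x*(p_x,p_y,I) = 4·I/(4·p_x + 3·p_y), y* = 3·I/(4·p_x + 3·p_y).
Here 4·6.75 + 3·10 = 57, giving y* = 5.2632.

y* = 5.2632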